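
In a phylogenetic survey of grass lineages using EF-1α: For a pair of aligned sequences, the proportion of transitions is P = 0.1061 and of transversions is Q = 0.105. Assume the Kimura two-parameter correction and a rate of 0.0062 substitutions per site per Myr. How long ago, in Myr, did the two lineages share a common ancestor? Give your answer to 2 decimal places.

20.14

Under the Kimura two-parameter model, d = −½ ln(1 − 2P − Q) − ¼ ln(1 − 2Q).
1 − 2P − Q = 0.6828, giving −½ ln(0.6828) = 0.190777.
1 − 2Q = 0.79, giving −¼ ln(0.79) = 0.058931.
d = 0.190777 + 0.058931 = 0.249708.
Under a molecular clock d = 2μt, so t = d/(2μ) = 0.249708 / (2 × 0.0062) = 20.14 Myr.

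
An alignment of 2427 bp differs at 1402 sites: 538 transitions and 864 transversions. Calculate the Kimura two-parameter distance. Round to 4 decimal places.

P = 538/2427 ≈ 0.221673 and Q = 864/2427 ≈ 0.355995.
Under the Kimura two-parameter model, d = −½ ln(1 − 2P − Q) − ¼ ln(1 − 2Q).
1 − 2P − Q = 0.200659, giving −½ ln(0.200659) = 0.803074.
1 − 2Q = 0.28801, giving −¼ ln(0.28801) = 0.311190.
d = 0.803074 + 0.311190 = 1.114264.

1.1143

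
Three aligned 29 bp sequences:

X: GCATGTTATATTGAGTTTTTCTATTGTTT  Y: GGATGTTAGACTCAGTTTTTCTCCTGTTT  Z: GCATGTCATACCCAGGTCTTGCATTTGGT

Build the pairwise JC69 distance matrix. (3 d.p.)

d(X,Y) = 0.242, d(X,Z) = 0.529, d(Y,Z) = 0.683

X–Y: 6/29 sites differ → p ≈ 0.206897, d = −0.75 ln(1 − 0.275863) = 0.242081 ≈ 0.242.
X–Z: 11/29 sites differ → p ≈ 0.37931, d = −0.75 ln(1 − 0.505747) = 0.528531 ≈ 0.529.
Y–Z: 13/29 sites differ → p ≈ 0.448276, d = −0.75 ln(1 − 0.597701) = 0.682920 ≈ 0.683.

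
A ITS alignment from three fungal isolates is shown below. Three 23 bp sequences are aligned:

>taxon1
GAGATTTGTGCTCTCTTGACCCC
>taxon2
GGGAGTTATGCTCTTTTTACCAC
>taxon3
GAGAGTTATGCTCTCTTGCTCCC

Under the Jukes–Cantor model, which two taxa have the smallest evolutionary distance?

taxon1–taxon2: 6/23 differ, p = 0.261, d = 0.321.
taxon1–taxon3: 4/23 differ, p = 0.174, d = 0.198.
taxon2–taxon3: 6/23 differ, p = 0.261, d = 0.321.
The smallest distance is between taxon1 and taxon3.

taxon1 and taxon3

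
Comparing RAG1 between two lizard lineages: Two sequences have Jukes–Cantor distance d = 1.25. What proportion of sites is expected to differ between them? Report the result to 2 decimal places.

0.61

p = (3/4)(1 − e^(−4d/3)) = 0.75 × (1 − e^(-1.666667)) = 0.75 × (1 − 0.188876) = 0.608343.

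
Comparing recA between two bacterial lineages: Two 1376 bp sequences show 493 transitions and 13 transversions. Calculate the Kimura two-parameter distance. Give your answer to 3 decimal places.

0.652

P = 493/1376 ≈ 0.358285 and Q = 13/1376 ≈ 0.009448.
Under the Kimura two-parameter model, d = −½ ln(1 − 2P − Q) − ¼ ln(1 − 2Q).
1 − 2P − Q = 0.273982, giving −½ ln(0.273982) = 0.647346.
1 − 2Q = 0.981104, giving −¼ ln(0.981104) = 0.004769.
d = 0.647346 + 0.004769 = 0.652115.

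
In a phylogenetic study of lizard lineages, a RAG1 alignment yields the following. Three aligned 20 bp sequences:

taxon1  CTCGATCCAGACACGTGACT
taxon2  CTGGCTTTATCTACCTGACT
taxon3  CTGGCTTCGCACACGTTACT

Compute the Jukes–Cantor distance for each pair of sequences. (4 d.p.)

d(taxon1,taxon2) = 0.5716, d(taxon1,taxon3) = 0.3831, d(taxon2,taxon3) = 0.4715

taxon1–taxon2: 8/20 sites differ → p = 0.4, d = −0.75 ln(1 − 0.533333) = 0.571605 ≈ 0.5716.
taxon1–taxon3: 6/20 sites differ → p = 0.3, d = −0.75 ln(1 − 0.4) = 0.383119 ≈ 0.3831.
taxon2–taxon3: 7/20 sites differ → p = 0.35, d = −0.75 ln(1 − 0.466667) = 0.471457 ≈ 0.4715.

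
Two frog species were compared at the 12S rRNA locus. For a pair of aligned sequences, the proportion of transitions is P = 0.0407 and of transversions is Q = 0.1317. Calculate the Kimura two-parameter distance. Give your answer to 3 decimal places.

0.196

Under the Kimura two-parameter model, d = −½ ln(1 − 2P − Q) − ¼ ln(1 − 2Q).
1 − 2P − Q = 0.7869, giving −½ ln(0.7869) = 0.119827.
1 − 2Q = 0.7366, giving −¼ ln(0.7366) = 0.076428.
d = 0.119827 + 0.076428 = 0.196255.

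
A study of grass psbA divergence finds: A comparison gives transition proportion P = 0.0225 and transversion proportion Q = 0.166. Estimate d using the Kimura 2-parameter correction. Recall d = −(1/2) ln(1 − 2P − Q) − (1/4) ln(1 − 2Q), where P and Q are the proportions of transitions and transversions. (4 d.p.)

Under the Kimura two-parameter model, d = −½ ln(1 − 2P − Q) − ¼ ln(1 − 2Q).
1 − 2P − Q = 0.789, giving −½ ln(0.789) = 0.118494.
1 − 2Q = 0.668, giving −¼ ln(0.668) = 0.100867.
d = 0.118494 + 0.100867 = 0.219361.

0.2194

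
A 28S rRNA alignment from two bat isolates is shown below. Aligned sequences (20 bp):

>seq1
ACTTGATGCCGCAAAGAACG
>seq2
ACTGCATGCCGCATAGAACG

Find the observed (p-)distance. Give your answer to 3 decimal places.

The sequences differ at 3 of 20 positions (sites 4, 5, 14).
p = 3/20 = 0.150.

0.150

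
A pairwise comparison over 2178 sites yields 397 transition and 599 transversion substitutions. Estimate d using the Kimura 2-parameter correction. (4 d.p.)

0.7099

P = 397/2178 ≈ 0.182277 and Q = 599/2178 ≈ 0.275023.
Under the Kimura two-parameter model, d = −½ ln(1 − 2P − Q) − ¼ ln(1 − 2Q).
1 − 2P − Q = 0.360423, giving −½ ln(0.360423) = 0.510238.
1 − 2Q = 0.449954, giving −¼ ln(0.449954) = 0.199652.
d = 0.510238 + 0.199652 = 0.709890.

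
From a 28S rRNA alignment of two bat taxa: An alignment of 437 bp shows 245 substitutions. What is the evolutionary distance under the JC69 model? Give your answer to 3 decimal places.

1.032

p = 245/437 ≈ 0.560641.
d = −(3/4) ln(1 − 4p/3) = −0.75 ln(1 − 0.747521) = −0.75 ln(0.252479)
  = −0.75 × (-1.376427) = 1.032320 substitutions/site.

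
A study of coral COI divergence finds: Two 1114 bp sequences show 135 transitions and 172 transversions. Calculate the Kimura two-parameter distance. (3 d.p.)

0.345

P = 135/1114 ≈ 0.121185 and Q = 172/1114 ≈ 0.154399.
Under the Kimura two-parameter model, d = −½ ln(1 − 2P − Q) − ¼ ln(1 − 2Q).
1 − 2P − Q = 0.603231, giving −½ ln(0.603231) = 0.252728.
1 − 2Q = 0.691202, giving −¼ ln(0.691202) = 0.092331.
d = 0.252728 + 0.092331 = 0.345059.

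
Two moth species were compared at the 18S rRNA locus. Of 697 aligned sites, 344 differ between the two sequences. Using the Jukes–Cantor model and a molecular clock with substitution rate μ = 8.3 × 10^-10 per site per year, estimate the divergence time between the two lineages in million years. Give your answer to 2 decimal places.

p = 344/697 ≈ 0.493544.
d = −(3/4) ln(1 − 4p/3) = −0.75 ln(1 − 0.658059) = −0.75 ln(0.341941)
  = −0.75 × (-1.073117) = 0.804838 substitutions/site.
Under a molecular clock d = 2μt, so t = d/(2μ) = 0.804838 / (2 × 8.3 × 10^-10) = 484.84 million years.

484.84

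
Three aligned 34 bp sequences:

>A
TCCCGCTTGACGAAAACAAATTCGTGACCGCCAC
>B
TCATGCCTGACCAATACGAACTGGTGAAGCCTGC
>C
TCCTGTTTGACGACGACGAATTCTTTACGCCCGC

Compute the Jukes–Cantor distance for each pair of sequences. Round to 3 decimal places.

A–B: 13/34 sites differ → p ≈ 0.382353, d = −0.75 ln(1 − 0.509804) = 0.534712 ≈ 0.535.
A–C: 10/34 sites differ → p ≈ 0.294118, d = −0.75 ln(1 − 0.392157) = 0.373379 ≈ 0.373.
B–C: 12/34 sites differ → p ≈ 0.352941, d = −0.75 ln(1 − 0.470588) = 0.476991 ≈ 0.477.

d(A,B) = 0.535, d(A,C) = 0.373, d(B,C) = 0.477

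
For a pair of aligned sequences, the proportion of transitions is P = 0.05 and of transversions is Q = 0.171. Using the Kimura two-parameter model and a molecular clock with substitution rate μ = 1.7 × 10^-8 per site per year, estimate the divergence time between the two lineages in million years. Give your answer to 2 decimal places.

7.73

Under the Kimura two-parameter model, d = −½ ln(1 − 2P − Q) − ¼ ln(1 − 2Q).
1 − 2P − Q = 0.729, giving −½ ln(0.729) = 0.158041.
1 − 2Q = 0.658, giving −¼ ln(0.658) = 0.104638.
d = 0.158041 + 0.104638 = 0.262679.
Under a molecular clock d = 2μt, so t = d/(2μ) = 0.262679 / (2 × 1.7 × 10^-8) = 7.73 million years.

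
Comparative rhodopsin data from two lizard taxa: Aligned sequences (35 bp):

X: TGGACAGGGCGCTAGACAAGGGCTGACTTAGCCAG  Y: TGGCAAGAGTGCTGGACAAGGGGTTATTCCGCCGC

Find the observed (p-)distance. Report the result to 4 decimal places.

0.3429

The sequences differ at 12 of 35 positions.
p = 12/35 = 0.342857… ≈ 0.3429 (to 4 d.p.).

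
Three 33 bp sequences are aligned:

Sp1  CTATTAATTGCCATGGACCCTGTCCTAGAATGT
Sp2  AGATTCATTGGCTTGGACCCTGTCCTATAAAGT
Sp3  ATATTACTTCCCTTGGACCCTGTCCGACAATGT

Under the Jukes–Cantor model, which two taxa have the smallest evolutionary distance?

Sp1–Sp2: 7/33 differ, p = 0.212, d = 0.249.
Sp1–Sp3: 6/33 differ, p = 0.182, d = 0.208.
Sp2–Sp3: 8/33 differ, p = 0.242, d = 0.293.
The smallest distance is between Sp1 and Sp3.

Sp1 and Sp3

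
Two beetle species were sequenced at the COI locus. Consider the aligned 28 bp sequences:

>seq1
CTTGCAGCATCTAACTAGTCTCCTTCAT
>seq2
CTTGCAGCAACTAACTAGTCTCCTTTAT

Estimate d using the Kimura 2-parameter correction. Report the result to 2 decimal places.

Of 28 sites, 1 differences are transitions and 1 are transversions, so P = 1/28 ≈ 0.035714 and Q = 1/28 ≈ 0.035714.
Under the Kimura two-parameter model, d = −½ ln(1 − 2P − Q) − ¼ ln(1 − 2Q).
1 − 2P − Q = 0.892858, giving −½ ln(0.892858) = 0.056664.
1 − 2Q = 0.928572, giving −¼ ln(0.928572) = 0.018527.
d = 0.056664 + 0.018527 = 0.075191.

0.08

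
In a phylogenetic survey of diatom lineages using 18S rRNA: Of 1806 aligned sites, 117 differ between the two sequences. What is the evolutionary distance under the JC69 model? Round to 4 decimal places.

0.0678

p = 117/1806 ≈ 0.064784.
d = −(3/4) ln(1 − 4p/3) = −0.75 ln(1 − 0.086379) = −0.75 ln(0.913621)
  = −0.75 × (-0.090339) = 0.067754 substitutions/site.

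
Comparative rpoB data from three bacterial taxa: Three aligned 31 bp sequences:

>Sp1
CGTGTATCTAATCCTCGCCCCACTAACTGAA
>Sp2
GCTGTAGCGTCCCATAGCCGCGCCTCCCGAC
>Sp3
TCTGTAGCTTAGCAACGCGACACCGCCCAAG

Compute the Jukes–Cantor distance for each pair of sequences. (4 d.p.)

Sp1–Sp2: 16/31 sites differ → p ≈ 0.516129, d = −0.75 ln(1 − 0.688172) = 0.873978 ≈ 0.8740.
Sp1–Sp3: 15/31 sites differ → p ≈ 0.483871, d = −0.75 ln(1 − 0.645161) = 0.777068 ≈ 0.7771.
Sp2–Sp3: 12/31 sites differ → p ≈ 0.387097, d = −0.75 ln(1 − 0.516129) = 0.544453 ≈ 0.5445.

d(Sp1,Sp2) = 0.8740, d(Sp1,Sp3) = 0.7771, d(Sp2,Sp3) = 0.5445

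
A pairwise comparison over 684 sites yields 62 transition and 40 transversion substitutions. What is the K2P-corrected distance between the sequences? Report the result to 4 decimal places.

P = 62/684 ≈ 0.090643 and Q = 40/684 ≈ 0.05848.
Under the Kimura two-parameter model, d = −½ ln(1 − 2P − Q) − ¼ ln(1 − 2Q).
1 − 2P − Q = 0.760234, giving −½ ln(0.760234) = 0.137064.
1 − 2Q = 0.88304, giving −¼ ln(0.88304) = 0.031096.
d = 0.137064 + 0.031096 = 0.168160.

0.1682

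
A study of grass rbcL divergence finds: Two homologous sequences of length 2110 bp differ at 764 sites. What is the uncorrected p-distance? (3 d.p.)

0.362

p = 764/2110 = 0.362085… ≈ 0.362 (to 3 d.p.).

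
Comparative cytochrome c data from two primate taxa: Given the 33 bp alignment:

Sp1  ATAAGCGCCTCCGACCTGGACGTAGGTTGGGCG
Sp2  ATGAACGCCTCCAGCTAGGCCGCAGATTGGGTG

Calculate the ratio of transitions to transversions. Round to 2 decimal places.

Transitions are A↔G and C↔T; transversions are all other mismatches.
Transitions: 8. Transversions: 2.
R = 8/2 = 4.00.

4.00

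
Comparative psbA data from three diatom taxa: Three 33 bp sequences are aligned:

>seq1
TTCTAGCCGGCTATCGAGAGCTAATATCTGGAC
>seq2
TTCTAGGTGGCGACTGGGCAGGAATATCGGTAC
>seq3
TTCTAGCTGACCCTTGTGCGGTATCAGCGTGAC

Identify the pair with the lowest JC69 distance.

seq1–seq2: 12/33 differ, p = 0.364, d = 0.497.
seq1–seq3: 13/33 differ, p = 0.394, d = 0.559.
seq2–seq3: 13/33 differ, p = 0.394, d = 0.559.
The smallest distance is between seq1 and seq2.

seq1 and seq2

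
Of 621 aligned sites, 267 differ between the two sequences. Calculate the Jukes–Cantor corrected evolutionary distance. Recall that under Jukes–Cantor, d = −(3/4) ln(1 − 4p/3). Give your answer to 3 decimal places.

0.639

p = 267/621 ≈ 0.429952.
d = −(3/4) ln(1 − 4p/3) = −0.75 ln(1 − 0.573269) = −0.75 ln(0.426731)
  = −0.75 × (-0.851601) = 0.638701 substitutions/site.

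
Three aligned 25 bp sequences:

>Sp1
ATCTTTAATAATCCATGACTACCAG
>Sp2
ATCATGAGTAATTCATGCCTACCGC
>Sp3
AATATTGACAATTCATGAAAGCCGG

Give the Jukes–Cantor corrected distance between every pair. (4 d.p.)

Sp1–Sp2: 7/25 sites differ → p = 0.28, d = −0.75 ln(1 − 0.373333) = 0.350505 ≈ 0.3505.
Sp1–Sp3: 10/25 sites differ → p = 0.4, d = −0.75 ln(1 − 0.533333) = 0.571605 ≈ 0.5716.
Sp2–Sp3: 11/25 sites differ → p = 0.44, d = −0.75 ln(1 − 0.586667) = 0.662626 ≈ 0.6626.

d(Sp1,Sp2) = 0.3505, d(Sp1,Sp3) = 0.5716, d(Sp2,Sp3) = 0.6626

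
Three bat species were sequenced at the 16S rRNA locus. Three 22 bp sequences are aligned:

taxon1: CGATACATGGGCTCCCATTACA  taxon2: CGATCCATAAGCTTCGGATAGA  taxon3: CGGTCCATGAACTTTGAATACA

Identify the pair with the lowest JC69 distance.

taxon2 and taxon3

taxon1–taxon2: 8/22 differ, p = 0.364, d = 0.497.
taxon1–taxon3: 8/22 differ, p = 0.364, d = 0.497.
taxon2–taxon3: 6/22 differ, p = 0.273, d = 0.339.
The smallest distance is between taxon2 and taxon3.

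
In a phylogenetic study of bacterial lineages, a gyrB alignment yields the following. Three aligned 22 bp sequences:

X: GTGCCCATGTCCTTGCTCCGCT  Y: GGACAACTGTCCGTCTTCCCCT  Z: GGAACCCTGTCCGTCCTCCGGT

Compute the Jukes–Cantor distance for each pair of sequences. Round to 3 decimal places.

d(X,Y) = 0.591, d(X,Z) = 0.414, d(Y,Z) = 0.339

X–Y: 9/22 sites differ → p ≈ 0.409091, d = −0.75 ln(1 − 0.545455) = 0.591344 ≈ 0.591.
X–Z: 7/22 sites differ → p ≈ 0.318182, d = −0.75 ln(1 − 0.424243) = 0.414052 ≈ 0.414.
Y–Z: 6/22 sites differ → p ≈ 0.272727, d = −0.75 ln(1 − 0.363636) = 0.338988 ≈ 0.339.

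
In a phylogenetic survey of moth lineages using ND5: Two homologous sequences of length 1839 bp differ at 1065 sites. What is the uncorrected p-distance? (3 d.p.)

0.579

p = 1065/1839 = 0.579119… ≈ 0.579 (to 3 d.p.).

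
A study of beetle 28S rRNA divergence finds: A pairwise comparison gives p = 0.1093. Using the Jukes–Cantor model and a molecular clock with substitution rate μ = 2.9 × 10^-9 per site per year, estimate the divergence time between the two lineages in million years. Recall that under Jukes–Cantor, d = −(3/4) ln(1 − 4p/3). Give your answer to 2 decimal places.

20.37

d = −(3/4) ln(1 − 4p/3) = −0.75 ln(1 − 0.145733) = −0.75 ln(0.854267)
  = −0.75 × (-0.157511) = 0.118133 substitutions/site.
Under a molecular clock d = 2μt, so t = d/(2μ) = 0.118133 / (2 × 2.9 × 10^-9) = 20.37 million years.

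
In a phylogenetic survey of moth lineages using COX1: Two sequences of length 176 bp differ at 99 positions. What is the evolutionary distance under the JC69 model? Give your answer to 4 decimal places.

p = 99/176 = 0.5625.
d = −(3/4) ln(1 − 4p/3) = −0.75 ln(1 − 0.75) = −0.75 ln(0.25)
  = −0.75 × (-1.386294) = 1.039721 substitutions/site.

1.0397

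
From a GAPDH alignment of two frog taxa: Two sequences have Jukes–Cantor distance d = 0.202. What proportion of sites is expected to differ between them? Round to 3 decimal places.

p = (3/4)(1 − e^(−4d/3)) = 0.75 × (1 − e^(-0.269333)) = 0.75 × (1 − 0.763889) = 0.177083.

0.177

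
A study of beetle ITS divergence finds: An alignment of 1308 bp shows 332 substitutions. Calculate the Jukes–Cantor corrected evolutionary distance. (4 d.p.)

0.3099

p = 332/1308 ≈ 0.253823.
d = −(3/4) ln(1 − 4p/3) = −0.75 ln(1 − 0.338431) = −0.75 ln(0.661569)
  = −0.75 × (-0.413141) = 0.309856 substitutions/site.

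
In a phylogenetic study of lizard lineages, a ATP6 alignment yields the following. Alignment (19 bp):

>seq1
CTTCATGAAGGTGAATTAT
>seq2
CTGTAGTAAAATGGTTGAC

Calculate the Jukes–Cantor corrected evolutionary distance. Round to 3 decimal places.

0.907

The sequences differ at 10 of 19 sites (3, 4, 6, 7, 10, 11, 14, 15, 17, 19), so p = 10/19 ≈ 0.526316.
d = −(3/4) ln(1 − 4p/3) = −0.75 ln(1 − 0.701755) = −0.75 ln(0.298245)
  = −0.75 × (-1.209840) = 0.907380 substitutions/site.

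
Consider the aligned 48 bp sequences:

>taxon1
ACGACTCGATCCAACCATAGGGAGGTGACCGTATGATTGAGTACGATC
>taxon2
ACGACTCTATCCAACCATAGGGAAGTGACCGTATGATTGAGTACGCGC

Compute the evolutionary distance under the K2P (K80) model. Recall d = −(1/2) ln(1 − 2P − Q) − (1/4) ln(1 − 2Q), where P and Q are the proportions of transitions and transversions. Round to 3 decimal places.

0.088

Of 48 sites, 1 differences are transitions and 3 are transversions, so P = 1/48 ≈ 0.020833 and Q = 3/48 = 0.0625.
Under the Kimura two-parameter model, d = −½ ln(1 − 2P − Q) − ¼ ln(1 − 2Q).
1 − 2P − Q = 0.895834, giving −½ ln(0.895834) = 0.055000.
1 − 2Q = 0.875, giving −¼ ln(0.875) = 0.033383.
d = 0.055000 + 0.033383 = 0.088383.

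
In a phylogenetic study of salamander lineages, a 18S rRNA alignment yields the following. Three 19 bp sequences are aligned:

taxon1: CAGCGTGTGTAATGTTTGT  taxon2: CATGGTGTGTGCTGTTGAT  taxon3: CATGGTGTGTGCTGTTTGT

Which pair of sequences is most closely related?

taxon2 and taxon3

taxon1–taxon2: 6/19 differ, p = 0.316, d = 0.410.
taxon1–taxon3: 4/19 differ, p = 0.211, d = 0.247.
taxon2–taxon3: 2/19 differ, p = 0.105, d = 0.113.
The smallest distance is between taxon2 and taxon3.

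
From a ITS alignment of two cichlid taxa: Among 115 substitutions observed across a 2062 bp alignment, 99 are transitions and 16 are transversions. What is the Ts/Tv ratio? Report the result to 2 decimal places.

6.19

R = 99/16 = 6.1875 ≈ 6.19 (to 2 d.p.).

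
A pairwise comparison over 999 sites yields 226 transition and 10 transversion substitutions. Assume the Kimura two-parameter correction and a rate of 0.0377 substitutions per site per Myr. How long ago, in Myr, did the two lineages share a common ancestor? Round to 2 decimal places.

P = 226/999 ≈ 0.226226 and Q = 10/999 ≈ 0.01001.
Under the Kimura two-parameter model, d = −½ ln(1 − 2P − Q) − ¼ ln(1 − 2Q).
1 − 2P − Q = 0.537538, giving −½ ln(0.537538) = 0.310378.
1 − 2Q = 0.97998, giving −¼ ln(0.97998) = 0.005056.
d = 0.310378 + 0.005056 = 0.315434.
Under a molecular clock d = 2μt, so t = d/(2μ) = 0.315434 / (2 × 0.0377) = 4.18 Myr.

4.18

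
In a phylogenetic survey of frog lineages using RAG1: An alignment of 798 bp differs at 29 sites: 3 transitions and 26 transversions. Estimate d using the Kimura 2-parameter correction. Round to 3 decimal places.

P = 3/798 ≈ 0.003759 and Q = 26/798 ≈ 0.032581.
Under the Kimura two-parameter model, d = −½ ln(1 − 2P − Q) − ¼ ln(1 − 2Q).
1 − 2P − Q = 0.959901, giving −½ ln(0.959901) = 0.020463.
1 − 2Q = 0.934838, giving −¼ ln(0.934838) = 0.016846.
d = 0.020463 + 0.016846 = 0.037309.

0.037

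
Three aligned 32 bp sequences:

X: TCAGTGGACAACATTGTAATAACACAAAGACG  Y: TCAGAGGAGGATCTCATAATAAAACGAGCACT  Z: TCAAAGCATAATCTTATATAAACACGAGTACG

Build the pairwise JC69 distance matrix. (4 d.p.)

d(X,Y) = 0.5199, d(X,Z) = 0.5199, d(Y,Z) = 0.4042

X–Y: 12/32 sites differ → p = 0.375, d = −0.75 ln(1 − 0.5) = 0.519860 ≈ 0.5199.
X–Z: 12/32 sites differ → p = 0.375, d = −0.75 ln(1 − 0.5) = 0.519860 ≈ 0.5199.
Y–Z: 10/32 sites differ → p = 0.3125, d = −0.75 ln(1 − 0.416667) = 0.404248 ≈ 0.4042.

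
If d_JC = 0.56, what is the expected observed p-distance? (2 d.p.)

p = (3/4)(1 − e^(−4d/3)) = 0.75 × (1 − e^(-0.746667)) = 0.75 × (1 − 0.473944) = 0.394542.

0.39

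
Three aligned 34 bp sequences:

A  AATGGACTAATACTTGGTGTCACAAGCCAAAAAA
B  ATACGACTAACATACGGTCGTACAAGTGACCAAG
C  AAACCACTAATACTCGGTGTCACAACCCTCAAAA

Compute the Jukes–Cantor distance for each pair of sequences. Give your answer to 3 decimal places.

d(A,B) = 0.665, d(A,C) = 0.241, d(B,C) = 0.597

A–B: 15/34 sites differ → p ≈ 0.441176, d = −0.75 ln(1 − 0.588235) = 0.665477 ≈ 0.665.
A–C: 7/34 sites differ → p ≈ 0.205882, d = −0.75 ln(1 − 0.274509) = 0.240680 ≈ 0.241.
B–C: 14/34 sites differ → p ≈ 0.411765, d = −0.75 ln(1 − 0.54902) = 0.597249 ≈ 0.597.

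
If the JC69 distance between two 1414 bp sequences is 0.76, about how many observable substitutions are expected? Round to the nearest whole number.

676

Invert JC69: p = (3/4)(1 − e^(−4d/3)) = 0.75 × (1 − e^(-1.013333)) = 0.75 × (1 − 0.363007) = 0.477745.
Expected differing sites = pL ≈ 0.477745 × 1414 = 675.53143 ≈ 676.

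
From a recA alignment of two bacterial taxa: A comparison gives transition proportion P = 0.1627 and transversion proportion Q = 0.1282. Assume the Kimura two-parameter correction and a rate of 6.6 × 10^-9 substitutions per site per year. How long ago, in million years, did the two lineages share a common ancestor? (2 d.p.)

Under the Kimura two-parameter model, d = −½ ln(1 − 2P − Q) − ¼ ln(1 − 2Q).
1 − 2P − Q = 0.5464, giving −½ ln(0.5464) = 0.302202.
1 − 2Q = 0.7436, giving −¼ ln(0.7436) = 0.074063.
d = 0.302202 + 0.074063 = 0.376265.
Under a molecular clock d = 2μt, so t = d/(2μ) = 0.376265 / (2 × 6.6 × 10^-9) = 28.50 million years.

28.50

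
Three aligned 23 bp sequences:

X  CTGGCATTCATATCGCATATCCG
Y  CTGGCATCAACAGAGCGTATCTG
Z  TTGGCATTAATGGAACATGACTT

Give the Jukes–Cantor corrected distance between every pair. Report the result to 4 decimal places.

X–Y: 7/23 sites differ → p ≈ 0.304348, d = −0.75 ln(1 − 0.405797) = 0.390401 ≈ 0.3904.
X–Z: 10/23 sites differ → p ≈ 0.434783, d = −0.75 ln(1 − 0.579711) = 0.650110 ≈ 0.6501.
Y–Z: 9/23 sites differ → p ≈ 0.391304, d = −0.75 ln(1 − 0.521739) = 0.553199 ≈ 0.5532.

d(X,Y) = 0.3904, d(X,Z) = 0.6501, d(Y,Z) = 0.5532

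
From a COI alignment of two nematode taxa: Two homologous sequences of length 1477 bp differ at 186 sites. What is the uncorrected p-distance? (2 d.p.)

p = 186/1477 = 0.125930… ≈ 0.13 (to 2 d.p.).

0.13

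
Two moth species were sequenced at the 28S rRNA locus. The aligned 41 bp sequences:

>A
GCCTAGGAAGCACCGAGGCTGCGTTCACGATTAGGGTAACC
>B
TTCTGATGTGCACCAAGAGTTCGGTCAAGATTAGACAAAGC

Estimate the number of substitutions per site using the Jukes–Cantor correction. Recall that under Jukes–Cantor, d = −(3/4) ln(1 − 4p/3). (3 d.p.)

0.604

The sequences differ at 17 of 41 sites, so p = 17/41 ≈ 0.414634.
d = −(3/4) ln(1 − 4p/3) = −0.75 ln(1 − 0.552845) = −0.75 ln(0.447155)
  = −0.75 × (-0.804850) = 0.603638 substitutions/site.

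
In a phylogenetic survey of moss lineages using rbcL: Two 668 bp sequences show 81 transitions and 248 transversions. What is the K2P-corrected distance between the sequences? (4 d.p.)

0.8149

P = 81/668 ≈ 0.121257 and Q = 248/668 ≈ 0.371257.
Under the Kimura two-parameter model, d = −½ ln(1 − 2P − Q) − ¼ ln(1 − 2Q).
1 − 2P − Q = 0.386229, giving −½ ln(0.386229) = 0.475662.
1 − 2Q = 0.257486, giving −¼ ln(0.257486) = 0.339197.
d = 0.475662 + 0.339197 = 0.814859.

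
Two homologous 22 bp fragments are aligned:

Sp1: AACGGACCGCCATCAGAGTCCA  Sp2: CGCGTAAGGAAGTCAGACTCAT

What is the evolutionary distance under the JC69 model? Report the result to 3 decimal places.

0.824

The sequences differ at 11 of 22 sites, so p = 11/22 = 0.5.
d = −(3/4) ln(1 − 4p/3) = −0.75 ln(1 − 0.666667) = −0.75 ln(0.333333)
  = −0.75 × (-1.098613) = 0.823960 substitutions/site.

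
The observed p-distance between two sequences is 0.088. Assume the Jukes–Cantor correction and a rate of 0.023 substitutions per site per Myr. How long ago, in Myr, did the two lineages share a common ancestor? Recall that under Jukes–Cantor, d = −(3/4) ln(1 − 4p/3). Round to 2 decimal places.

d = −(3/4) ln(1 − 4p/3) = −0.75 ln(1 − 0.117333) = −0.75 ln(0.882667)
  = −0.75 × (-0.124807) = 0.093605 substitutions/site.
Under a molecular clock d = 2μt, so t = d/(2μ) = 0.093605 / (2 × 0.023) = 2.03 Myr.

2.03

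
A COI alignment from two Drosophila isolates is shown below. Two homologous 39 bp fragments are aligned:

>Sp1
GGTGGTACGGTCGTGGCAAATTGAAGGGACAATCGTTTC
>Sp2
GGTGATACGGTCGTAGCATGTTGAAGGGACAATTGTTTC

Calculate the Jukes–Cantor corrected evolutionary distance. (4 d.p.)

The sequences differ at 5 of 39 sites (5, 15, 19, 20, 34), so p = 5/39 ≈ 0.128205.
d = −(3/4) ln(1 − 4p/3) = −0.75 ln(1 − 0.17094) = −0.75 ln(0.82906)
  = −0.75 × (-0.187463) = 0.140597 substitutions/site.

0.1406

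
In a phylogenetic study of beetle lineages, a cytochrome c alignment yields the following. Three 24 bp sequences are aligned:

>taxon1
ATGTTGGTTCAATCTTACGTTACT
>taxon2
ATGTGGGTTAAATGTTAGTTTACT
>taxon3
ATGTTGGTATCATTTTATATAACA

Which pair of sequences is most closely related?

taxon1 and taxon2

taxon1–taxon2: 5/24 differ, p = 0.208, d = 0.244.
taxon1–taxon3: 8/24 differ, p = 0.333, d = 0.441.
taxon2–taxon3: 9/24 differ, p = 0.375, d = 0.520.
The smallest distance is between taxon1 and taxon2.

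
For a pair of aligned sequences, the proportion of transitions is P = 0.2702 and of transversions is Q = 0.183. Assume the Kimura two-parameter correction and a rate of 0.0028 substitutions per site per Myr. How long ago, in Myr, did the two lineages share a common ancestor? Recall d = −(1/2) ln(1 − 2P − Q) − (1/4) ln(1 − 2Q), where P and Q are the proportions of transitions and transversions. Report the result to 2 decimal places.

135.09

Under the Kimura two-parameter model, d = −½ ln(1 − 2P − Q) − ¼ ln(1 − 2Q).
1 − 2P − Q = 0.2766, giving −½ ln(0.2766) = 0.642591.
1 − 2Q = 0.634, giving −¼ ln(0.634) = 0.113927.
d = 0.642591 + 0.113927 = 0.756518.
Under a molecular clock d = 2μt, so t = d/(2μ) = 0.756518 / (2 × 0.0028) = 135.09 Myr.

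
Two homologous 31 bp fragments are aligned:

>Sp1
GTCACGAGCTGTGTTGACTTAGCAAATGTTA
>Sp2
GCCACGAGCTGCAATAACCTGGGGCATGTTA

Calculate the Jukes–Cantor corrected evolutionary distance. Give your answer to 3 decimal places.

0.422

The sequences differ at 10 of 31 sites (2, 12, 13, 14, 16, 19, 21, 23, 24, 25), so p = 10/31 ≈ 0.322581.
d = −(3/4) ln(1 − 4p/3) = −0.75 ln(1 − 0.430108) = −0.75 ln(0.569892)
  = −0.75 × (-0.562308) = 0.421731 substitutions/site.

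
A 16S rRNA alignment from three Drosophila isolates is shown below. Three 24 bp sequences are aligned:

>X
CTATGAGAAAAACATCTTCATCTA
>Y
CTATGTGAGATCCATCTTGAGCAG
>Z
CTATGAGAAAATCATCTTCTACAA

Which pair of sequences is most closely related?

X–Y: 8/24 differ, p = 0.333, d = 0.441.
X–Z: 4/24 differ, p = 0.167, d = 0.188.
Y–Z: 8/24 differ, p = 0.333, d = 0.441.
The smallest distance is between X and Z.

X and Z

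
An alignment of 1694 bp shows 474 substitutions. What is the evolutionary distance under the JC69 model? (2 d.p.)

0.35

p = 474/1694 ≈ 0.279811.
d = −(3/4) ln(1 − 4p/3) = −0.75 ln(1 − 0.373081) = −0.75 ln(0.626919)
  = −0.75 × (-0.466938) = 0.350204 substitutions/site.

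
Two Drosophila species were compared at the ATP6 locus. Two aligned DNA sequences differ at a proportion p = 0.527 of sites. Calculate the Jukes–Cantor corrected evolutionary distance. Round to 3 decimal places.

d = −(3/4) ln(1 − 4p/3) = −0.75 ln(1 − 0.702667) = −0.75 ln(0.297333)
  = −0.75 × (-1.212903) = 0.909677 substitutions/site.

0.910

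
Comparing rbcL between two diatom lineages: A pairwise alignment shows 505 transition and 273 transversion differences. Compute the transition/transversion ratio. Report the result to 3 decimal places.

1.850

R = 505/273 = 1.849816… ≈ 1.850 (to 3 d.p.).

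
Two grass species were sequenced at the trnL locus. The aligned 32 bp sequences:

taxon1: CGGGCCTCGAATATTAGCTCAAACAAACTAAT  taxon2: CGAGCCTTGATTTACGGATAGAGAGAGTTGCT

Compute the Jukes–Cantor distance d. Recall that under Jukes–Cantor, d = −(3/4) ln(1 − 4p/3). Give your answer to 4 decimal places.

The sequences differ at 17 of 32 sites, so p = 17/32 = 0.53125.
d = −(3/4) ln(1 − 4p/3) = −0.75 ln(1 − 0.708333) = −0.75 ln(0.291667)
  = −0.75 × (-1.232143) = 0.924107 substitutions/site.

0.9241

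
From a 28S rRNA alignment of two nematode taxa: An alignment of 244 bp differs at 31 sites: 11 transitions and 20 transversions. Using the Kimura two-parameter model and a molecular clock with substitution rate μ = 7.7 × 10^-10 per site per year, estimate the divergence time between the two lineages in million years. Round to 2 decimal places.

90.40

P = 11/244 ≈ 0.045082 and Q = 20/244 ≈ 0.081967.
Under the Kimura two-parameter model, d = −½ ln(1 − 2P − Q) − ¼ ln(1 − 2Q).
1 − 2P − Q = 0.827869, giving −½ ln(0.827869) = 0.094450.
1 − 2Q = 0.836066, giving −¼ ln(0.836066) = 0.044762.
d = 0.094450 + 0.044762 = 0.139212.
Under a molecular clock d = 2μt, so t = d/(2μ) = 0.139212 / (2 × 7.7 × 10^-10) = 90.40 million years.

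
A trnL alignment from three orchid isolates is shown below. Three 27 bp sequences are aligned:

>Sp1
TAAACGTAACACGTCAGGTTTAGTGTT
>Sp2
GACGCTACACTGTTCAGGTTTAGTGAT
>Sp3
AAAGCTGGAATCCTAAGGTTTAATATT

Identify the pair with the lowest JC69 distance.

Sp1–Sp2: 10/27 differ, p = 0.370, d = 0.511.
Sp1–Sp3: 11/27 differ, p = 0.407, d = 0.588.
Sp2–Sp3: 11/27 differ, p = 0.407, d = 0.588.
The smallest distance is between Sp1 and Sp2.

Sp1 and Sp2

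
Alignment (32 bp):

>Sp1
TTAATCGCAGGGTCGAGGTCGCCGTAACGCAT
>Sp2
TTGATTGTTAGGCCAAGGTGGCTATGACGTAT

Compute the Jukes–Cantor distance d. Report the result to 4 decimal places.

The sequences differ at 12 of 32 sites, so p = 12/32 = 0.375.
d = −(3/4) ln(1 − 4p/3) = −0.75 ln(1 − 0.5) = −0.75 ln(0.5)
  = −0.75 × (-0.693147) = 0.519860 substitutions/site.

0.5199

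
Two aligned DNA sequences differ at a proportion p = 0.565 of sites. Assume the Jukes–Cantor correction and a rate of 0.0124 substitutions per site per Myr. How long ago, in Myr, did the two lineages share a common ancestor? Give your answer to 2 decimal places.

d = −(3/4) ln(1 − 4p/3) = −0.75 ln(1 − 0.753333) = −0.75 ln(0.246667)
  = −0.75 × (-1.399716) = 1.049787 substitutions/site.
Under a molecular clock d = 2μt, so t = d/(2μ) = 1.049787 / (2 × 0.0124) = 42.33 Myr.

42.33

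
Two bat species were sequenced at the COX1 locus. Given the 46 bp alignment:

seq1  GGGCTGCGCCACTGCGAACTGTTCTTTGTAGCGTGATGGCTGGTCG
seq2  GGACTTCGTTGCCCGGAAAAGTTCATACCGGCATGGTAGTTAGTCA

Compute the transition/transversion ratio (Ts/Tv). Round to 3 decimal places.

1.625

Transitions are A↔G and C↔T; transversions are all other mismatches.
Transitions: 13. Transversions: 8.
R = 13/8 = 1.625.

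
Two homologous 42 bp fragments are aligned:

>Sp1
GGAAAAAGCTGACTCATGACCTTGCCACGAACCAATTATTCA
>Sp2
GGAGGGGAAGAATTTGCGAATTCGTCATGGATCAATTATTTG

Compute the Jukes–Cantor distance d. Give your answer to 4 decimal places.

The sequences differ at 21 of 42 sites, so p = 21/42 = 0.5.
d = −(3/4) ln(1 − 4p/3) = −0.75 ln(1 − 0.666667) = −0.75 ln(0.333333)
  = −0.75 × (-1.098613) = 0.823960 substitutions/site.

0.8240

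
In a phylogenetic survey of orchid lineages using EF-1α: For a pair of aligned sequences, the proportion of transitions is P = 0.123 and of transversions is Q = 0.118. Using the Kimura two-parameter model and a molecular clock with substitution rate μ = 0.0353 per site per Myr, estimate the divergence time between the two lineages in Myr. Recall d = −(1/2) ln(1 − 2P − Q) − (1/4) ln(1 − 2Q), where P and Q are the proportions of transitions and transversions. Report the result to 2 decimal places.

Under the Kimura two-parameter model, d = −½ ln(1 − 2P − Q) − ¼ ln(1 − 2Q).
1 − 2P − Q = 0.636, giving −½ ln(0.636) = 0.226278.
1 − 2Q = 0.764, giving −¼ ln(0.764) = 0.067297.
d = 0.226278 + 0.067297 = 0.293575.
Under a molecular clock d = 2μt, so t = d/(2μ) = 0.293575 / (2 × 0.0353) = 4.16 Myr.

4.16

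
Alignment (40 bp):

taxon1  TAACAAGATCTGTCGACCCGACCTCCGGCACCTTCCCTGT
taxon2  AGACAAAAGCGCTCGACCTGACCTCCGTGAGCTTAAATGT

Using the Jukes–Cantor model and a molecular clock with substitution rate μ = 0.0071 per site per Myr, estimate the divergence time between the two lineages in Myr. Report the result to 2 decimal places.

30.00

The sequences differ at 13 of 40 sites, so p = 13/40 = 0.325.
d = −(3/4) ln(1 − 4p/3) = −0.75 ln(1 − 0.433333) = −0.75 ln(0.566667)
  = −0.75 × (-0.567983) = 0.425987 substitutions/site.
Under a molecular clock d = 2μt, so t = d/(2μ) = 0.425987 / (2 × 0.0071) = 30.00 Myr.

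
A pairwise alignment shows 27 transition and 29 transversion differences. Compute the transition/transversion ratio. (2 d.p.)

R = 27/29 = 0.931034… ≈ 0.93 (to 2 d.p.).

0.93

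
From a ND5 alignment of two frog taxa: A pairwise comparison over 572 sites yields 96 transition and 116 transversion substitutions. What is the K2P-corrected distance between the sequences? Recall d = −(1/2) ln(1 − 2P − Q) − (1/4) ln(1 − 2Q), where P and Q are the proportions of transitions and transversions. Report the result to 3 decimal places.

P = 96/572 ≈ 0.167832 and Q = 116/572 ≈ 0.202797.
Under the Kimura two-parameter model, d = −½ ln(1 − 2P − Q) − ¼ ln(1 − 2Q).
1 − 2P − Q = 0.461539, giving −½ ln(0.461539) = 0.386594.
1 − 2Q = 0.594406, giving −¼ ln(0.594406) = 0.130048.
d = 0.386594 + 0.130048 = 0.516642.

0.517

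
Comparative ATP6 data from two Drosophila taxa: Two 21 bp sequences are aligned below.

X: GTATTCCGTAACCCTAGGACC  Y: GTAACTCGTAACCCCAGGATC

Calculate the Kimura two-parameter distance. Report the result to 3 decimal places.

0.305

Of 21 sites, 4 differences are transitions and 1 are transversions, so P = 4/21 ≈ 0.190476 and Q = 1/21 ≈ 0.047619.
Under the Kimura two-parameter model, d = −½ ln(1 − 2P − Q) − ¼ ln(1 − 2Q).
1 − 2P − Q = 0.571429, giving −½ ln(0.571429) = 0.279808.
1 − 2Q = 0.904762, giving −¼ ln(0.904762) = 0.025021.
d = 0.279808 + 0.025021 = 0.304829.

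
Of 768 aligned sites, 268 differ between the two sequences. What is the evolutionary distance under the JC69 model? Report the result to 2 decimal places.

0.47

p = 268/768 ≈ 0.348958.
d = −(3/4) ln(1 − 4p/3) = −0.75 ln(1 − 0.465277) = −0.75 ln(0.534723)
  = −0.75 × (-0.626006) = 0.469505 substitutions/site.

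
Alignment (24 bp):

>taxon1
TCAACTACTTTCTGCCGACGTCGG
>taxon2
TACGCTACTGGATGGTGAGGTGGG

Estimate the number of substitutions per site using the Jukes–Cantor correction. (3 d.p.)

0.608

The sequences differ at 10 of 24 sites (2, 3, 4, 10, 11, 12, 15, 16, 19, 22), so p = 10/24 ≈ 0.416667.
d = −(3/4) ln(1 − 4p/3) = −0.75 ln(1 − 0.555556) = −0.75 ln(0.444444)
  = −0.75 × (-0.810931) = 0.608198 substitutions/site.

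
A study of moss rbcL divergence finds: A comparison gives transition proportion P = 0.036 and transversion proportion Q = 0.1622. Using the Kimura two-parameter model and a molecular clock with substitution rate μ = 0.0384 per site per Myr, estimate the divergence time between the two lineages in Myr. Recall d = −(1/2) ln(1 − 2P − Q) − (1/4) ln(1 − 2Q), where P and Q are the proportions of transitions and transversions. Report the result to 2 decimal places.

Under the Kimura two-parameter model, d = −½ ln(1 − 2P − Q) − ¼ ln(1 − 2Q).
1 − 2P − Q = 0.7658, giving −½ ln(0.7658) = 0.133417.
1 − 2Q = 0.6756, giving −¼ ln(0.6756) = 0.098039.
d = 0.133417 + 0.098039 = 0.231456.
Under a molecular clock d = 2μt, so t = d/(2μ) = 0.231456 / (2 × 0.0384) = 3.01 Myr.

3.01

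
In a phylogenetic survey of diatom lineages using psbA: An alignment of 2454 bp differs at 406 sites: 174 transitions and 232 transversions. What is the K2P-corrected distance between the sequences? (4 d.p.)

0.1872

P = 174/2454 ≈ 0.070905 and Q = 232/2454 ≈ 0.09454.
Under the Kimura two-parameter model, d = −½ ln(1 − 2P − Q) − ¼ ln(1 − 2Q).
1 − 2P − Q = 0.76365, giving −½ ln(0.76365) = 0.134823.
1 − 2Q = 0.81092, giving −¼ ln(0.81092) = 0.052396.
d = 0.134823 + 0.052396 = 0.187219.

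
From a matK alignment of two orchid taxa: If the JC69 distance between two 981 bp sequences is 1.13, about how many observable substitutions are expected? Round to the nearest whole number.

573

Invert JC69: p = (3/4)(1 − e^(−4d/3)) = 0.75 × (1 − e^(-1.506667)) = 0.75 × (1 − 0.221647) = 0.583765.
Expected differing sites = pL ≈ 0.583765 × 981 = 572.673465 ≈ 573.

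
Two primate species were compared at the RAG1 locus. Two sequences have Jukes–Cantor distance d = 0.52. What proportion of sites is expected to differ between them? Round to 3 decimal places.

p = (3/4)(1 − e^(−4d/3)) = 0.75 × (1 − e^(-0.693333)) = 0.75 × (1 − 0.499907) = 0.375070.

0.375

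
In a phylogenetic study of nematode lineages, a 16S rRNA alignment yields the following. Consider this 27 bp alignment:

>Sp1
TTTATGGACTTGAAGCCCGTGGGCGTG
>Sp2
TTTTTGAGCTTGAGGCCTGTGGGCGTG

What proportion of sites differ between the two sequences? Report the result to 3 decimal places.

0.185

The sequences differ at 5 of 27 positions (sites 4, 7, 8, 14, 18).
p = 5/27 = 0.185185… ≈ 0.185 (to 3 d.p.).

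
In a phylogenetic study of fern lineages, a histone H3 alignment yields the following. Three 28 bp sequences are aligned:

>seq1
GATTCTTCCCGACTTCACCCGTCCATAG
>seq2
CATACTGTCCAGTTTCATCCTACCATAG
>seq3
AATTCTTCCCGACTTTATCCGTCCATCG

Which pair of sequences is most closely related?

seq1 and seq3

seq1–seq2: 10/28 differ, p = 0.357, d = 0.485.
seq1–seq3: 4/28 differ, p = 0.143, d = 0.158.
seq2–seq3: 11/28 differ, p = 0.393, d = 0.556.
The smallest distance is between seq1 and seq3.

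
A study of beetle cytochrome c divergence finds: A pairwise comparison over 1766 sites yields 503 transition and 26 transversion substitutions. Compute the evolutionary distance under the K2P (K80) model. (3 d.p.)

P = 503/1766 ≈ 0.284824 and Q = 26/1766 ≈ 0.014723.
Under the Kimura two-parameter model, d = −½ ln(1 − 2P − Q) − ¼ ln(1 − 2Q).
1 − 2P − Q = 0.415629, giving −½ ln(0.415629) = 0.438981.
1 − 2Q = 0.970554, giving −¼ ln(0.970554) = 0.007472.
d = 0.438981 + 0.007472 = 0.446453.

0.446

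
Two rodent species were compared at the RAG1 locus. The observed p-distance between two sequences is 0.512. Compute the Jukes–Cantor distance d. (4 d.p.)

0.8609

d = −(3/4) ln(1 − 4p/3) = −0.75 ln(1 − 0.682667) = −0.75 ln(0.317333)
  = −0.75 × (-1.147804) = 0.860853 substitutions/site.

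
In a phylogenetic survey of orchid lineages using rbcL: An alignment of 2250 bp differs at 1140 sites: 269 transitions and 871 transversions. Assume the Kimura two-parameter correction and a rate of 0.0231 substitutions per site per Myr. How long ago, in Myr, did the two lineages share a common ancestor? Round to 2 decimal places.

18.70

P = 269/2250 ≈ 0.119556 and Q = 871/2250 ≈ 0.387111.
Under the Kimura two-parameter model, d = −½ ln(1 − 2P − Q) − ¼ ln(1 − 2Q).
1 − 2P − Q = 0.373777, giving −½ ln(0.373777) = 0.492048.
1 − 2Q = 0.225778, giving −¼ ln(0.225778) = 0.372051.
d = 0.492048 + 0.372051 = 0.864099.
Under a molecular clock d = 2μt, so t = d/(2μ) = 0.864099 / (2 × 0.0231) = 18.70 Myr.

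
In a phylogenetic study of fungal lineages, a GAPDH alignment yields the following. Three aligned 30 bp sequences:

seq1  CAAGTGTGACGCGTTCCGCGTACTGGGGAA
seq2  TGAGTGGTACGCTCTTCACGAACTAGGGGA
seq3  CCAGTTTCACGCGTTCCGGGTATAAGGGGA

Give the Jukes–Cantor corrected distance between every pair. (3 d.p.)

seq1–seq2: 11/30 sites differ → p ≈ 0.366667, d = −0.75 ln(1 − 0.488889) = 0.503376 ≈ 0.503.
seq1–seq3: 8/30 sites differ → p ≈ 0.266667, d = −0.75 ln(1 − 0.355556) = 0.329526 ≈ 0.330.
seq2–seq3: 13/30 sites differ → p ≈ 0.433333, d = −0.75 ln(1 − 0.577777) = 0.646666 ≈ 0.647.

d(seq1,seq2) = 0.503, d(seq1,seq3) = 0.330, d(seq2,seq3) = 0.647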